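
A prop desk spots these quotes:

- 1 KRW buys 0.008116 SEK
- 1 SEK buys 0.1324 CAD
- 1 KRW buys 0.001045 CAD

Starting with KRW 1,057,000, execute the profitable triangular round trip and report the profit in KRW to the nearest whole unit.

Profitable loop is KRW → SEK → CAD → KRW:
KRW 1,057,000 × 0.008116 = SEK 8,578.61
SEK 8,578.61 × 0.1324 = CAD 1,135.81
CAD 1,135.81 ÷ 0.001045 = KRW 1,086,898
Profit = KRW 1,086,898 − KRW 1,057,000

Profit: KRW 29,898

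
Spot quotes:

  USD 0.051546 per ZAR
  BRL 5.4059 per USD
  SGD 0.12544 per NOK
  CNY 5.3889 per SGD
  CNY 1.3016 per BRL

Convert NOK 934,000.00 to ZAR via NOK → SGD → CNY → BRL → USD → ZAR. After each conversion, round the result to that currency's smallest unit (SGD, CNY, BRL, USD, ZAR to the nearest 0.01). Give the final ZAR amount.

NOK 934,000.00 × 0.12544 = SGD 117,160.96
SGD 117,160.96 × 5.3889 = CNY 631,368.70
CNY 631,368.70 ÷ 1.3016 = BRL 485,071.22
BRL 485,071.22 ÷ 5.4059 = USD 89,729.97
USD 89,729.97 ÷ 0.051546 = ZAR 1,740,774.65

ZAR 1,740,774.65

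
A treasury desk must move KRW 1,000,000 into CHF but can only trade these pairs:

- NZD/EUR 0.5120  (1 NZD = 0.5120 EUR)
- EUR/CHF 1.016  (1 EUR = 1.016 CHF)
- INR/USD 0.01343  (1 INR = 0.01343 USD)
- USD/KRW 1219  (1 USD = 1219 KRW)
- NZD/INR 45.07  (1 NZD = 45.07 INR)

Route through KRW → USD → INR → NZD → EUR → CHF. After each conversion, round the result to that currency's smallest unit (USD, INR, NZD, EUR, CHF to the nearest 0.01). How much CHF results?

KRW 1,000,000 ÷ 1219 = USD 820.34
USD 820.34 ÷ 0.01343 = INR 61,082.65
INR 61,082.65 ÷ 45.07 = NZD 1,355.28
NZD 1,355.28 × 0.5120 = EUR 693.90
EUR 693.90 × 1.016 = CHF 705.00

CHF 705.00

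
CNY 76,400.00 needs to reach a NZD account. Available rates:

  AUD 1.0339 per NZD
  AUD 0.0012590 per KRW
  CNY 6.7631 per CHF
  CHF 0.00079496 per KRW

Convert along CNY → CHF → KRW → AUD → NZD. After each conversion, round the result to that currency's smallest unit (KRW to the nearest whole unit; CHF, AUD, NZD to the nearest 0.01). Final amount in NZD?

NZD 17,304.11

CNY 76,400.00 ÷ 6.7631 = CHF 11,296.59
CHF 11,296.59 ÷ 0.00079496 = KRW 14,210,262
KRW 14,210,262 × 0.0012590 = AUD 17,890.72
AUD 17,890.72 ÷ 1.0339 = NZD 17,304.11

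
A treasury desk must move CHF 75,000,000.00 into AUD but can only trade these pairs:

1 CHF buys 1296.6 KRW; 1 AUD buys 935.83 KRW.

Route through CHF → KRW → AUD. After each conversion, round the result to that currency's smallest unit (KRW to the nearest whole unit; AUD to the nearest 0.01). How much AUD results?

CHF 75,000,000.00 × 1296.6 = KRW 97,245,000,000
KRW 97,245,000,000 ÷ 935.83 = AUD 103,913,103.88

AUD 103,913,103.88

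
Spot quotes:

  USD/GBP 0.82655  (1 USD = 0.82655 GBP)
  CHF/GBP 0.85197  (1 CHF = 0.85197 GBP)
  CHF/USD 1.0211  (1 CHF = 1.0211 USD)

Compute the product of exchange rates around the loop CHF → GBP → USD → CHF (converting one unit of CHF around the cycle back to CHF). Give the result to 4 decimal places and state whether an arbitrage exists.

Around CHF → GBP → USD → CHF: 1 × 0.85197 ÷ 0.82655 ÷ 1.0211 = 1.009455
Product > 1; profitable direction is CHF → GBP → USD → CHF.

1.0095 (arbitrage exists)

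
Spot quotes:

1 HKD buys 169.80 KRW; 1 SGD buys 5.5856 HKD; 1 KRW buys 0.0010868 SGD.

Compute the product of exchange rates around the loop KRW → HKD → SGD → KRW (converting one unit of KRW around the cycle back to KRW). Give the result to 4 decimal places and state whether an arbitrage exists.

0.9702 (arbitrage exists)

Around KRW → HKD → SGD → KRW: 1 ÷ 169.80 ÷ 5.5856 ÷ 0.0010868 = 0.970159
Product < 1; profitable direction is KRW → SGD → HKD → KRW.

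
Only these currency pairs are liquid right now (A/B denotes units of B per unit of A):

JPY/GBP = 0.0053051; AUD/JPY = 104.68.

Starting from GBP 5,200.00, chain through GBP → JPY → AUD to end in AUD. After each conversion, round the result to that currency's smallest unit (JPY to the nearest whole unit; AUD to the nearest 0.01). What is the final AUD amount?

GBP 5,200.00 ÷ 0.0053051 = JPY 980,189
JPY 980,189 ÷ 104.68 = AUD 9,363.67

AUD 9,363.67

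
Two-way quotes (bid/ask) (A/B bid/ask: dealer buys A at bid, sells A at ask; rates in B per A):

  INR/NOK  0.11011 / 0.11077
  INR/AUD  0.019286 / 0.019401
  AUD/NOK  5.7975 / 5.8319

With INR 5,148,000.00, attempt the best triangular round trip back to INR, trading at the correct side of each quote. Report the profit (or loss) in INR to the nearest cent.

Best loop INR → AUD → NOK → INR:
INR 5,148,000.00 × 0.019286 (sell INR at bid) = AUD 99,284.33
AUD 99,284.33 × 5.7975 (sell AUD at bid) = NOK 575,600.89
NOK 575,600.89 ÷ 0.11077 (buy INR at ask) = INR 5,196,360.85

Net profit: INR 48,360.85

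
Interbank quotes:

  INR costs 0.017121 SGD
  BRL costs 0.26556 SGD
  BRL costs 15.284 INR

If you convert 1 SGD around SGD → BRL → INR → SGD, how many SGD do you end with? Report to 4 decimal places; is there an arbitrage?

Around SGD → BRL → INR → SGD: 1 ÷ 0.26556 × 15.284 × 0.017121 = 0.985379
Product < 1; profitable direction is SGD → INR → BRL → SGD.

0.9854 (arbitrage exists)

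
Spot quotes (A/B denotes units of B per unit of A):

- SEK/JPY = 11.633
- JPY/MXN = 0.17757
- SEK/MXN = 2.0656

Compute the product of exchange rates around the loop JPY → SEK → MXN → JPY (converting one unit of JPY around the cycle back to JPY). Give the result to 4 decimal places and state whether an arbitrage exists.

1.0000 (no arbitrage)

Around JPY → SEK → MXN → JPY: 1 ÷ 11.633 × 2.0656 ÷ 0.17757 = 0.999965
Product ≈ 1 (deviation 0.003%, within rounding noise).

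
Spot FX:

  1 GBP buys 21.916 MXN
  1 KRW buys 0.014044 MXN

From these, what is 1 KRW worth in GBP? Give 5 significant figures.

1 KRW × 0.014044 = 0.014044 MXN
0.014044 MXN ÷ 21.916 = 0.00064081 GBP

KRW/GBP = 0.00064081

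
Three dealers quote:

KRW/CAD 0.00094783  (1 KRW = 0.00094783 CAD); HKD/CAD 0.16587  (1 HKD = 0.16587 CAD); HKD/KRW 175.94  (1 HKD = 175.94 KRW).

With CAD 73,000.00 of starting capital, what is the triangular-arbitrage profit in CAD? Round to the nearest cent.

Profit: CAD 392.22

Profitable loop is CAD → HKD → KRW → CAD:
CAD 73,000.00 ÷ 0.16587 = HKD 440,103.70
HKD 440,103.70 × 175.94 = KRW 77,431,844
KRW 77,431,844 × 0.00094783 = CAD 73,392.22
Profit = CAD 73,392.22 − CAD 73,000.00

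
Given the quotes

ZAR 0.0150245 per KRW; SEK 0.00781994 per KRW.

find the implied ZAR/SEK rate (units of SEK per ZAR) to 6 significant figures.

1 ZAR ÷ 0.0150245 = 66.558 KRW
66.558 KRW × 0.00781994 = 0.520479 SEK

ZAR/SEK = 0.520479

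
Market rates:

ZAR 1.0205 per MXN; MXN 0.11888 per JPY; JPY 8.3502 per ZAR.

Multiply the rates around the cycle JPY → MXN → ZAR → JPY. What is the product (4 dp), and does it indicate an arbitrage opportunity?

1.0130 (arbitrage exists)

Around JPY → MXN → ZAR → JPY: 1 × 0.11888 × 1.0205 × 8.3502 = 1.013022
Product > 1; profitable direction is JPY → MXN → ZAR → JPY.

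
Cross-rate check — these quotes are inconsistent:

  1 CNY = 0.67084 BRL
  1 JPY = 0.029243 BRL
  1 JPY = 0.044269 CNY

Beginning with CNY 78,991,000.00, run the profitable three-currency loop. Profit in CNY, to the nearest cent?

Profitable loop is CNY → BRL → JPY → CNY:
CNY 78,991,000.00 × 0.67084 = BRL 52,990,322.44
BRL 52,990,322.44 ÷ 0.029243 = JPY 1,812,068,613
JPY 1,812,068,613 × 0.044269 = CNY 80,218,465.41
Profit = CNY 80,218,465.41 − CNY 78,991,000.00

Profit: CNY 1,227,465.41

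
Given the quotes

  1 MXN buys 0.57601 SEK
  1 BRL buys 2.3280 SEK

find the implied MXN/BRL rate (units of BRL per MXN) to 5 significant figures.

1 MXN × 0.57601 = 0.57601 SEK
0.57601 SEK ÷ 2.3280 = 0.247427 BRL

MXN/BRL = 0.24743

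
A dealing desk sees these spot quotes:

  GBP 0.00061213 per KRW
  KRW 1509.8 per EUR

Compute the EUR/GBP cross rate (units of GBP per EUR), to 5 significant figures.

EUR/GBP = 0.92419

1 EUR × 1509.8 = 1509.8 KRW
1509.8 KRW × 0.00061213 = 0.924194 GBP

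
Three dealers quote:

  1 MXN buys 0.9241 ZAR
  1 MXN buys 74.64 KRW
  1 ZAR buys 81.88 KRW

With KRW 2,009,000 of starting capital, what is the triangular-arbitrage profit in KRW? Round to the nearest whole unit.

Profitable loop is KRW → MXN → ZAR → KRW:
KRW 2,009,000 ÷ 74.64 = MXN 26,915.86
MXN 26,915.86 × 0.9241 = ZAR 24,872.95
ZAR 24,872.95 × 81.88 = KRW 2,036,597
Profit = KRW 2,036,597 − KRW 2,009,000

Profit: KRW 27,597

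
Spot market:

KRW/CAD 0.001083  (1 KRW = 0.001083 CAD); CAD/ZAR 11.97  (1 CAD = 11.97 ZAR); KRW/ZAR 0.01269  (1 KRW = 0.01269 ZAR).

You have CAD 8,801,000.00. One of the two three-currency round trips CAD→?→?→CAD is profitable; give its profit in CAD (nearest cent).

Profit: CAD 189,689.64

Profitable loop is CAD → ZAR → KRW → CAD:
CAD 8,801,000.00 × 11.97 = ZAR 105,347,970.00
ZAR 105,347,970.00 ÷ 0.01269 = KRW 8,301,652,482
KRW 8,301,652,482 × 0.001083 = CAD 8,990,689.64
Profit = CAD 8,990,689.64 − CAD 8,801,000.00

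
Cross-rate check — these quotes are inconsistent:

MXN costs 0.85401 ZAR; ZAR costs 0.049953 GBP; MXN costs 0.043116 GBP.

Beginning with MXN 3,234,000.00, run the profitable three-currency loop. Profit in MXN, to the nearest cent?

Profit: MXN 34,541.08

Profitable loop is MXN → GBP → ZAR → MXN:
MXN 3,234,000.00 × 0.043116 = GBP 139,437.14
GBP 139,437.14 ÷ 0.049953 = ZAR 2,791,366.76
ZAR 2,791,366.76 ÷ 0.85401 = MXN 3,268,541.08
Profit = MXN 3,268,541.08 − MXN 3,234,000.00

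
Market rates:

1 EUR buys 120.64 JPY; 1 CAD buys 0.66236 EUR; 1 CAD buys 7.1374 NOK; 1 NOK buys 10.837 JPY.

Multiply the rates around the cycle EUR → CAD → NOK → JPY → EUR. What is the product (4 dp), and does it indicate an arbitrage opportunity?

Around EUR → CAD → NOK → JPY → EUR: 1 ÷ 0.66236 × 7.1374 × 10.837 ÷ 120.64 = 0.967974
Product < 1; profitable direction is EUR → JPY → NOK → CAD → EUR.

0.9680 (arbitrage exists)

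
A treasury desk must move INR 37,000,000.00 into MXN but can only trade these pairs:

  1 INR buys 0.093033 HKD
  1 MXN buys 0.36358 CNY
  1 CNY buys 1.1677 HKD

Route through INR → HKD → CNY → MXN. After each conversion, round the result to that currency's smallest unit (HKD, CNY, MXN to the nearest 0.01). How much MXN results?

MXN 8,107,883.22

INR 37,000,000.00 × 0.093033 = HKD 3,442,221.00
HKD 3,442,221.00 ÷ 1.1677 = CNY 2,947,864.18
CNY 2,947,864.18 ÷ 0.36358 = MXN 8,107,883.22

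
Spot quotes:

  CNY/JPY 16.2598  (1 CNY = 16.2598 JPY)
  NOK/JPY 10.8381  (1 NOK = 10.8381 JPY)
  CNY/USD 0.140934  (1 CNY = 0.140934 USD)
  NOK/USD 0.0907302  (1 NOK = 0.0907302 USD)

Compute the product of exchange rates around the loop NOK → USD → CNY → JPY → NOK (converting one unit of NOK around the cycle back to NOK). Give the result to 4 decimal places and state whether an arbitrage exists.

0.9658 (arbitrage exists)

Around NOK → USD → CNY → JPY → NOK: 1 × 0.0907302 ÷ 0.140934 × 16.2598 ÷ 10.8381 = 0.965824
Product < 1; profitable direction is NOK → JPY → CNY → USD → NOK.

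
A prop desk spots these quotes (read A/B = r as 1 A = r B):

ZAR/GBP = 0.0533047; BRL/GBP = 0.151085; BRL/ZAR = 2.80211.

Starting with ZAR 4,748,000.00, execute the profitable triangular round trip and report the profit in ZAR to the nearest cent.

Profit: ZAR 54,654.84

Profitable loop is ZAR → BRL → GBP → ZAR:
ZAR 4,748,000.00 ÷ 2.80211 = BRL 1,694,437.41
BRL 1,694,437.41 × 0.151085 = GBP 256,004.08
GBP 256,004.08 ÷ 0.0533047 = ZAR 4,802,654.84
Profit = ZAR 4,802,654.84 − ZAR 4,748,000.00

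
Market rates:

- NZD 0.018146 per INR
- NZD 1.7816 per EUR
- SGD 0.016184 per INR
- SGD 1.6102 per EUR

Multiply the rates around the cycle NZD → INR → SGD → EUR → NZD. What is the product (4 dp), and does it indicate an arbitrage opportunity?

Around NZD → INR → SGD → EUR → NZD: 1 ÷ 0.018146 × 0.016184 ÷ 1.6102 × 1.7816 = 0.986814
Product < 1; profitable direction is NZD → EUR → SGD → INR → NZD.

0.9868 (arbitrage exists)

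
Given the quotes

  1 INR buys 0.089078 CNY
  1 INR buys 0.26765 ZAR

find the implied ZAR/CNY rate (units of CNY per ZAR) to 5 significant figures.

ZAR/CNY = 0.33282

1 ZAR ÷ 0.26765 = 3.73622 INR
3.73622 INR × 0.089078 = 0.332815 CNY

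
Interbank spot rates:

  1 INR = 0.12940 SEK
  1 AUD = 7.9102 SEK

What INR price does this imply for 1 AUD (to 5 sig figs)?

AUD/INR = 61.130

1 AUD × 7.9102 = 7.9102 SEK
7.9102 SEK ÷ 0.12940 = 61.1298 INR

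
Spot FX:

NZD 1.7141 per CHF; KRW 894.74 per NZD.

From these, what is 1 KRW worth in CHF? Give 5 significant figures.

KRW/CHF = 0.00065203

1 KRW ÷ 894.74 = 0.00111764 NZD
0.00111764 NZD ÷ 1.7141 = 0.000652029 CHF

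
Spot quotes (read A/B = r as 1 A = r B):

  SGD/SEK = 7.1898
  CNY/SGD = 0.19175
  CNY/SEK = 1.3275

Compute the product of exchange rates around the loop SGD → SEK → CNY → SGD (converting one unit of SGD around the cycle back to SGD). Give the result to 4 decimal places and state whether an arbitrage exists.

Around SGD → SEK → CNY → SGD: 1 × 7.1898 ÷ 1.3275 × 0.19175 = 1.038527
Product > 1; profitable direction is SGD → SEK → CNY → SGD.

1.0385 (arbitrage exists)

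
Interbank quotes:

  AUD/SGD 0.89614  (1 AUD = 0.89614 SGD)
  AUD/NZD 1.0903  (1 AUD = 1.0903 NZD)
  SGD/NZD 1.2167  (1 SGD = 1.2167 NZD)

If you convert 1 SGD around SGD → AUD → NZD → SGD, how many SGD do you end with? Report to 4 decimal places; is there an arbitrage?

1.0000 (no arbitrage)

Around SGD → AUD → NZD → SGD: 1 ÷ 0.89614 × 1.0903 ÷ 1.2167 = 0.999969
Product ≈ 1 (deviation 0.003%, within rounding noise).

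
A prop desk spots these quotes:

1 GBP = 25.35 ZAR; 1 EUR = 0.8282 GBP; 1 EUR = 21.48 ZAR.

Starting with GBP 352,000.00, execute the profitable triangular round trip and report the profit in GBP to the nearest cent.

Profitable loop is GBP → EUR → ZAR → GBP:
GBP 352,000.00 ÷ 0.8282 = EUR 425,018.11
EUR 425,018.11 × 21.48 = ZAR 9,129,389.04
ZAR 9,129,389.04 ÷ 25.35 = GBP 360,133.69
Profit = GBP 360,133.69 − GBP 352,000.00

Profit: GBP 8,133.69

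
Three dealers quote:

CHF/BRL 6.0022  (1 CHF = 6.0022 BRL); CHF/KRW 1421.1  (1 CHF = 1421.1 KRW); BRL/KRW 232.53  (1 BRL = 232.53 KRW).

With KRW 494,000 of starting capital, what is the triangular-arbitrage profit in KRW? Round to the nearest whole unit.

Profitable loop is KRW → BRL → CHF → KRW:
KRW 494,000 ÷ 232.53 = BRL 2,124.46
BRL 2,124.46 ÷ 6.0022 = CHF 353.95
CHF 353.95 × 1421.1 = KRW 502,993
Profit = KRW 502,993 − KRW 494,000

Profit: KRW 8,993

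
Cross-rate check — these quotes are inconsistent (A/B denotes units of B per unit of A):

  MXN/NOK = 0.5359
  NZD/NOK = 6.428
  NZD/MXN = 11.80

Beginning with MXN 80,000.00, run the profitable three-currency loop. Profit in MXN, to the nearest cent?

Profit: MXN 1,320.51

Profitable loop is MXN → NZD → NOK → MXN:
MXN 80,000.00 ÷ 11.80 = NZD 6,779.66
NZD 6,779.66 × 6.428 = NOK 43,579.66
NOK 43,579.66 ÷ 0.5359 = MXN 81,320.51
Profit = MXN 81,320.51 − MXN 80,000.00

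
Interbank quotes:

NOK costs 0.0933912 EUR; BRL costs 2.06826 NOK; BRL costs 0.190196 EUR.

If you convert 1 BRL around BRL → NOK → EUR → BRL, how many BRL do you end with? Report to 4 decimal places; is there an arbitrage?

1.0156 (arbitrage exists)

Around BRL → NOK → EUR → BRL: 1 × 2.06826 × 0.0933912 ÷ 0.190196 = 1.015570
Product > 1; profitable direction is BRL → NOK → EUR → BRL.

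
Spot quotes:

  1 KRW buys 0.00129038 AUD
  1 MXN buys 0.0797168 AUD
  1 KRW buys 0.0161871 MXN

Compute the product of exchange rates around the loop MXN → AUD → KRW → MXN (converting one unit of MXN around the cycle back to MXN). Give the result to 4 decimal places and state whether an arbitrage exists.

1.0000 (no arbitrage)

Around MXN → AUD → KRW → MXN: 1 × 0.0797168 ÷ 0.00129038 × 0.0161871 = 1.000003
Product ≈ 1 (deviation 0.000%, within rounding noise).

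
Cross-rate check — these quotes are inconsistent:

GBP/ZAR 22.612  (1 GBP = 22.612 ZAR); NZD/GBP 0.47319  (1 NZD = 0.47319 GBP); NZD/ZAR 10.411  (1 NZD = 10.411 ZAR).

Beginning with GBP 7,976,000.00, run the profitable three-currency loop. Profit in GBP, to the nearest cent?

Profit: GBP 221,232.13

Profitable loop is GBP → ZAR → NZD → GBP:
GBP 7,976,000.00 × 22.612 = ZAR 180,353,312.00
ZAR 180,353,312.00 ÷ 10.411 = NZD 17,323,341.85
NZD 17,323,341.85 × 0.47319 = GBP 8,197,232.13
Profit = GBP 8,197,232.13 − GBP 7,976,000.00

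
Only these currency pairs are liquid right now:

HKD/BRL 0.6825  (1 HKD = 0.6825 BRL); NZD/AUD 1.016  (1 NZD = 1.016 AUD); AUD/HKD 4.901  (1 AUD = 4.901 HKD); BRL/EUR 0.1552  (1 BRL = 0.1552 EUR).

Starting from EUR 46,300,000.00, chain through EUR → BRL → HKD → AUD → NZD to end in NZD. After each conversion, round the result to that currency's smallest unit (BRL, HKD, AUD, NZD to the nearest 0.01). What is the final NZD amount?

EUR 46,300,000.00 ÷ 0.1552 = BRL 298,324,742.27
BRL 298,324,742.27 ÷ 0.6825 = HKD 437,105,849.48
HKD 437,105,849.48 ÷ 4.901 = AUD 89,187,073.96
AUD 89,187,073.96 ÷ 1.016 = NZD 87,782,553.11

NZD 87,782,553.11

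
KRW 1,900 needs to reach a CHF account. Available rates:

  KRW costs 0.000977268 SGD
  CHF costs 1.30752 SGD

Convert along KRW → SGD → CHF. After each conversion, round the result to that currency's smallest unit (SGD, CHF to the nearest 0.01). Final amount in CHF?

CHF 1.42

KRW 1,900 × 0.000977268 = SGD 1.86
SGD 1.86 ÷ 1.30752 = CHF 1.42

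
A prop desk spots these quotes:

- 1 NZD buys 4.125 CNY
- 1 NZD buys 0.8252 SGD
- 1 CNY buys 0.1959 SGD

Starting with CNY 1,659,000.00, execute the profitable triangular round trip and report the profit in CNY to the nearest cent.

Profitable loop is CNY → NZD → SGD → CNY:
CNY 1,659,000.00 ÷ 4.125 = NZD 402,181.82
NZD 402,181.82 × 0.8252 = SGD 331,880.44
SGD 331,880.44 ÷ 0.1959 = CNY 1,694,131.89
Profit = CNY 1,694,131.89 − CNY 1,659,000.00

Profit: CNY 35,131.89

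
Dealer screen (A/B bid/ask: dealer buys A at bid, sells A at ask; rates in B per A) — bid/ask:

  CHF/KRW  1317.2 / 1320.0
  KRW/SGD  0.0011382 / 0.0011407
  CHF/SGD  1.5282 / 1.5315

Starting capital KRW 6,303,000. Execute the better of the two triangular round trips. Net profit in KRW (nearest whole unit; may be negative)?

Net profit: KRW 94,085

Best loop KRW → CHF → SGD → KRW:
KRW 6,303,000 ÷ 1320.0 (buy CHF at ask) = CHF 4,775.00
CHF 4,775.00 × 1.5282 (sell CHF at bid) = SGD 7,297.15
SGD 7,297.15 ÷ 0.0011407 (buy KRW at ask) = KRW 6,397,085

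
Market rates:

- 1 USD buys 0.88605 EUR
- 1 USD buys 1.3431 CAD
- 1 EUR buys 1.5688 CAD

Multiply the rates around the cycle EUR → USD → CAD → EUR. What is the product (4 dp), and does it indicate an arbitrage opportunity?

Around EUR → USD → CAD → EUR: 1 ÷ 0.88605 × 1.3431 ÷ 1.5688 = 0.966234
Product < 1; profitable direction is EUR → CAD → USD → EUR.

0.9662 (arbitrage exists)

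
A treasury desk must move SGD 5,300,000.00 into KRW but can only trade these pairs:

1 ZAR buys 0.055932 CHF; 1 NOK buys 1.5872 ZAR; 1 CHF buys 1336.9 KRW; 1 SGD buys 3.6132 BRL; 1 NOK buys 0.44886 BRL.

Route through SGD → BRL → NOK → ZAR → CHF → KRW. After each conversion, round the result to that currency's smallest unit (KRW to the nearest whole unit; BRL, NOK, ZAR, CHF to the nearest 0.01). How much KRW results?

SGD 5,300,000.00 × 3.6132 = BRL 19,149,960.00
BRL 19,149,960.00 ÷ 0.44886 = NOK 42,663,547.65
NOK 42,663,547.65 × 1.5872 = ZAR 67,715,582.83
ZAR 67,715,582.83 × 0.055932 = CHF 3,787,467.98
CHF 3,787,467.98 × 1336.9 = KRW 5,063,465,942

KRW 5,063,465,942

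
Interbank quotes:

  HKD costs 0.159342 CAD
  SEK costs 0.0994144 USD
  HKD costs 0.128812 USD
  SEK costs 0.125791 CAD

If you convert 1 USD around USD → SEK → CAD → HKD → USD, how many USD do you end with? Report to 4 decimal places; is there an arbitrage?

1.0229 (arbitrage exists)

Around USD → SEK → CAD → HKD → USD: 1 ÷ 0.0994144 × 0.125791 ÷ 0.159342 × 0.128812 = 1.022884
Product > 1; profitable direction is USD → SEK → CAD → HKD → USD.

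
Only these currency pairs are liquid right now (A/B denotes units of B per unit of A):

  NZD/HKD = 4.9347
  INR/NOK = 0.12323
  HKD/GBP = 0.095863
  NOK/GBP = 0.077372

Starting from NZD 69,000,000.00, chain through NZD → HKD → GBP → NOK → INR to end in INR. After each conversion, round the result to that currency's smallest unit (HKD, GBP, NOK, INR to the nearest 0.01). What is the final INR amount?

NZD 69,000,000.00 × 4.9347 = HKD 340,494,300.00
HKD 340,494,300.00 × 0.095863 = GBP 32,640,805.08
GBP 32,640,805.08 ÷ 0.077372 = NOK 421,868,441.81
NOK 421,868,441.81 ÷ 0.12323 = INR 3,423,423,207.09

INR 3,423,423,207.09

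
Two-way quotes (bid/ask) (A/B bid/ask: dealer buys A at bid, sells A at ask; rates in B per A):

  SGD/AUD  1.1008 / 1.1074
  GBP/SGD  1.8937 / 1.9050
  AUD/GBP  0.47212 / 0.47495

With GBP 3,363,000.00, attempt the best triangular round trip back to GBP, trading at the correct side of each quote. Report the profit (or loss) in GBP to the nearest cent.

Best loop GBP → AUD → SGD → GBP:
GBP 3,363,000.00 ÷ 0.47495 (buy AUD at ask) = AUD 7,080,745.34
AUD 7,080,745.34 ÷ 1.1074 (buy SGD at ask) = SGD 6,394,026.86
SGD 6,394,026.86 ÷ 1.9050 (buy GBP at ask) = GBP 3,356,444.54

Net result: GBP -6,555.46 (no profitable arbitrage after spreads)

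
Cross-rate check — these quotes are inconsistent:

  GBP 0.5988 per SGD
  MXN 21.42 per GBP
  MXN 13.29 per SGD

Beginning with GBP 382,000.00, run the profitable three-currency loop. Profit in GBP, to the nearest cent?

Profitable loop is GBP → SGD → MXN → GBP:
GBP 382,000.00 ÷ 0.5988 = SGD 637,942.55
SGD 637,942.55 × 13.29 = MXN 8,478,256.51
MXN 8,478,256.51 ÷ 21.42 = GBP 395,810.29
Profit = GBP 395,810.29 − GBP 382,000.00

Profit: GBP 13,810.29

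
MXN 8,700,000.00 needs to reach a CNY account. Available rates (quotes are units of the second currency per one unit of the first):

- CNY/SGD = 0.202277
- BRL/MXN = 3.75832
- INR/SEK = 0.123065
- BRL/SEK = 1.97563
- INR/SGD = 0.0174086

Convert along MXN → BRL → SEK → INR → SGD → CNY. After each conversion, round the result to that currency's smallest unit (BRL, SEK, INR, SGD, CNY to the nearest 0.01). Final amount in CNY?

CNY 3,198,260.95

MXN 8,700,000.00 ÷ 3.75832 = BRL 2,314,864.09
BRL 2,314,864.09 × 1.97563 = SEK 4,573,314.94
SEK 4,573,314.94 ÷ 0.123065 = INR 37,161,783.94
INR 37,161,783.94 × 0.0174086 = SGD 646,934.63
SGD 646,934.63 ÷ 0.202277 = CNY 3,198,260.95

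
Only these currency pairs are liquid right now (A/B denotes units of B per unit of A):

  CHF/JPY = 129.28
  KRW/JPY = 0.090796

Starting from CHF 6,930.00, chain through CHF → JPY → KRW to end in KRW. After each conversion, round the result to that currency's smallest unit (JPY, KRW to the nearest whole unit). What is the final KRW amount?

CHF 6,930.00 × 129.28 = JPY 895,910
JPY 895,910 ÷ 0.090796 = KRW 9,867,285

KRW 9,867,285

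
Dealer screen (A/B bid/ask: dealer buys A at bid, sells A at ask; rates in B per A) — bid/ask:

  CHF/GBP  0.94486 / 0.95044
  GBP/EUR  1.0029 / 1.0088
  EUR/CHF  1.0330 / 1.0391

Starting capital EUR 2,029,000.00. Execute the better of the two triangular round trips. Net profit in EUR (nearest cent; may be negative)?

Net profit: EUR 7,549.28

Best loop EUR → GBP → CHF → EUR:
EUR 2,029,000.00 ÷ 1.0088 (buy GBP at ask) = GBP 2,011,300.56
GBP 2,011,300.56 ÷ 0.95044 (buy CHF at ask) = CHF 2,116,178.35
CHF 2,116,178.35 ÷ 1.0391 (buy EUR at ask) = EUR 2,036,549.28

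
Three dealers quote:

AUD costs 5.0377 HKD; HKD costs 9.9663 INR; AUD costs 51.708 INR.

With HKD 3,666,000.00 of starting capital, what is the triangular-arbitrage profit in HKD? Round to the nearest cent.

Profitable loop is HKD → AUD → INR → HKD:
HKD 3,666,000.00 ÷ 5.0377 = AUD 727,713.04
AUD 727,713.04 × 51.708 = INR 37,628,586.06
INR 37,628,586.06 ÷ 9.9663 = HKD 3,775,582.32
Profit = HKD 3,775,582.32 − HKD 3,666,000.00

Profit: HKD 109,582.32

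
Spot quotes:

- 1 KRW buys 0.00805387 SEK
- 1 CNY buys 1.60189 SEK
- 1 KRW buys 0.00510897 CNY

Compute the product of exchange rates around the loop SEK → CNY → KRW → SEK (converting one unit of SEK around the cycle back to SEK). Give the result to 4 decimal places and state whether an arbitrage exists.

Around SEK → CNY → KRW → SEK: 1 ÷ 1.60189 ÷ 0.00510897 × 0.00805387 = 0.984099
Product < 1; profitable direction is SEK → KRW → CNY → SEK.

0.9841 (arbitrage exists)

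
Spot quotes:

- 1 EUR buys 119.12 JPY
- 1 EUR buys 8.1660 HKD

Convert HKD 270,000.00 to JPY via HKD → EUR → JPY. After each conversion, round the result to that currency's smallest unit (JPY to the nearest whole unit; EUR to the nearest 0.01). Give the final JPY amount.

JPY 3,938,574

HKD 270,000.00 ÷ 8.1660 = EUR 33,063.92
EUR 33,063.92 × 119.12 = JPY 3,938,574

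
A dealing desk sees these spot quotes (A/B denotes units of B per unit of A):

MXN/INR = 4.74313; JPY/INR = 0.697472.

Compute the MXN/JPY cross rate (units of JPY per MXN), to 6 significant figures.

1 MXN × 4.74313 = 4.74313 INR
4.74313 INR ÷ 0.697472 = 6.80046 JPY

MXN/JPY = 6.80046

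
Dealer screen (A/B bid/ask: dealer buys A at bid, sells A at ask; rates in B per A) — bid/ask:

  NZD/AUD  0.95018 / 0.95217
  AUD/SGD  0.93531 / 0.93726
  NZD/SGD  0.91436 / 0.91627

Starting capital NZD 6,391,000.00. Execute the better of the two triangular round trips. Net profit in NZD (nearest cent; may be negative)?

Net profit: NZD 157,042.05

Best loop NZD → SGD → AUD → NZD:
NZD 6,391,000.00 × 0.91436 (sell NZD at bid) = SGD 5,843,674.76
SGD 5,843,674.76 ÷ 0.93726 (buy AUD at ask) = AUD 6,234,849.20
AUD 6,234,849.20 ÷ 0.95217 (buy NZD at ask) = NZD 6,548,042.05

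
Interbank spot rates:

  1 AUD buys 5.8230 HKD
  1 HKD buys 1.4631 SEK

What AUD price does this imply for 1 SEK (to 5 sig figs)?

1 SEK ÷ 1.4631 = 0.68348 HKD
0.68348 HKD ÷ 5.8230 = 0.117376 AUD

SEK/AUD = 0.11738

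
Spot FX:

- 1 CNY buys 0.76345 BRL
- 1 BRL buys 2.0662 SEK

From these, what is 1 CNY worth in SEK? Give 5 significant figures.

1 CNY × 0.76345 = 0.76345 BRL
0.76345 BRL × 2.0662 = 1.57744 SEK

CNY/SEK = 1.5774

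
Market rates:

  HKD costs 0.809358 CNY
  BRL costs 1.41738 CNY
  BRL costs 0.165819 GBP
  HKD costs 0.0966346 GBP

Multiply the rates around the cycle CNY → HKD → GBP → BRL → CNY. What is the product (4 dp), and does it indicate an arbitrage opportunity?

Around CNY → HKD → GBP → BRL → CNY: 1 ÷ 0.809358 × 0.0966346 ÷ 0.165819 × 1.41738 = 1.020573
Product > 1; profitable direction is CNY → HKD → GBP → BRL → CNY.

1.0206 (arbitrage exists)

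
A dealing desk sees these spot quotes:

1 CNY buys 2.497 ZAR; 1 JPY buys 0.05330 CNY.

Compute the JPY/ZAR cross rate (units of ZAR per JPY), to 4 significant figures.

1 JPY × 0.05330 = 0.0533 CNY
0.0533 CNY × 2.497 = 0.13309 ZAR

JPY/ZAR = 0.1331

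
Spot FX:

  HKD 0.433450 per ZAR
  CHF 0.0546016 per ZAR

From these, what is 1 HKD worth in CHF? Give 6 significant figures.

HKD/CHF = 0.125970

1 HKD ÷ 0.433450 = 2.30707 ZAR
2.30707 ZAR × 0.0546016 = 0.12597 CHF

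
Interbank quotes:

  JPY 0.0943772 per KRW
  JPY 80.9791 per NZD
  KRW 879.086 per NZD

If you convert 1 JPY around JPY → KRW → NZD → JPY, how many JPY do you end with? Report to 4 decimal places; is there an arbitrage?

Around JPY → KRW → NZD → JPY: 1 ÷ 0.0943772 ÷ 879.086 × 80.9791 = 0.976055
Product < 1; profitable direction is JPY → NZD → KRW → JPY.

0.9761 (arbitrage exists)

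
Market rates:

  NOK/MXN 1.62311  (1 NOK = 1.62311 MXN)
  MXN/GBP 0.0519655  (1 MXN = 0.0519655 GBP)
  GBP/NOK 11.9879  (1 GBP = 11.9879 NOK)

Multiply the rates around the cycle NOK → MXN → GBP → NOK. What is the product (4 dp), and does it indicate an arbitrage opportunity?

1.0111 (arbitrage exists)

Around NOK → MXN → GBP → NOK: 1 × 1.62311 × 0.0519655 × 11.9879 = 1.011128
Product > 1; profitable direction is NOK → MXN → GBP → NOK.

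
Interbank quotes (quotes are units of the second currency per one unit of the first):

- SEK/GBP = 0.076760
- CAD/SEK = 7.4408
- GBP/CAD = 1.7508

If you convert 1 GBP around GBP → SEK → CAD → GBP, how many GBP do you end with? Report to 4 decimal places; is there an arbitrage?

1.0000 (no arbitrage)

Around GBP → SEK → CAD → GBP: 1 ÷ 0.076760 ÷ 7.4408 ÷ 1.7508 = 1.000020
Product ≈ 1 (deviation 0.002%, within rounding noise).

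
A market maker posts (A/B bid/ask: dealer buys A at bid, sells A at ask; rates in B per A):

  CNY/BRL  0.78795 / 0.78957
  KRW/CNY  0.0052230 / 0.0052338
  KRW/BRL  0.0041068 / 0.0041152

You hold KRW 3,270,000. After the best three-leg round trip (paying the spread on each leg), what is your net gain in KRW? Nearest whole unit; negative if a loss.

Best loop KRW → CNY → BRL → KRW:
KRW 3,270,000 × 0.0052230 (sell KRW at bid) = CNY 17,079.21
CNY 17,079.21 × 0.78795 (sell CNY at bid) = BRL 13,457.56
BRL 13,457.56 ÷ 0.0041152 (buy KRW at ask) = KRW 3,270,209

Net profit: KRW 209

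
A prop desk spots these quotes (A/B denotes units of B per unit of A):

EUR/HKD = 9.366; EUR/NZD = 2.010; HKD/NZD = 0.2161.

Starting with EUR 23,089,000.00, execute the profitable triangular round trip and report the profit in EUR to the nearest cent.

Profit: EUR 160,733.90

Profitable loop is EUR → HKD → NZD → EUR:
EUR 23,089,000.00 × 9.366 = HKD 216,251,574.00
HKD 216,251,574.00 × 0.2161 = NZD 46,731,965.14
NZD 46,731,965.14 ÷ 2.010 = EUR 23,249,733.90
Profit = EUR 23,249,733.90 − EUR 23,089,000.00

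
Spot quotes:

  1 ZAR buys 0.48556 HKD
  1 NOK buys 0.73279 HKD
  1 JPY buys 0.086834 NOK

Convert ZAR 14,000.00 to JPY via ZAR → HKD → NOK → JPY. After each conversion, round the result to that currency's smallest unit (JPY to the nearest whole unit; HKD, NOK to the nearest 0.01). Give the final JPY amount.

JPY 106,832

ZAR 14,000.00 × 0.48556 = HKD 6,797.84
HKD 6,797.84 ÷ 0.73279 = NOK 9,276.65
NOK 9,276.65 ÷ 0.086834 = JPY 106,832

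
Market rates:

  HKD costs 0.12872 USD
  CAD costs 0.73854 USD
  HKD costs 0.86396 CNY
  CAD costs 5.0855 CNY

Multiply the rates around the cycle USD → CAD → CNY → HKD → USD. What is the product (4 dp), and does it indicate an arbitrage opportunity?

Around USD → CAD → CNY → HKD → USD: 1 ÷ 0.73854 × 5.0855 ÷ 0.86396 × 0.12872 = 1.025917
Product > 1; profitable direction is USD → CAD → CNY → HKD → USD.

1.0259 (arbitrage exists)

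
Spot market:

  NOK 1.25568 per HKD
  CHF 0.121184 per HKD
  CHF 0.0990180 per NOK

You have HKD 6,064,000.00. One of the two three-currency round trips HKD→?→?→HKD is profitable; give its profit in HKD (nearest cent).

Profit: HKD 157,670.92

Profitable loop is HKD → NOK → CHF → HKD:
HKD 6,064,000.00 × 1.25568 = NOK 7,614,443.52
NOK 7,614,443.52 × 0.0990180 = CHF 753,966.97
CHF 753,966.97 ÷ 0.121184 = HKD 6,221,670.92
Profit = HKD 6,221,670.92 − HKD 6,064,000.00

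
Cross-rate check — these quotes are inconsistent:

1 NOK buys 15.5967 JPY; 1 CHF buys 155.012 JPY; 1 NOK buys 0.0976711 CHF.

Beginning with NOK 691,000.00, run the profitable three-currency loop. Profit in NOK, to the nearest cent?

Profit: NOK 20,835.05

Profitable loop is NOK → JPY → CHF → NOK:
NOK 691,000.00 × 15.5967 = JPY 10,777,320
JPY 10,777,320 ÷ 155.012 = CHF 69,525.71
CHF 69,525.71 ÷ 0.0976711 = NOK 711,835.05
Profit = NOK 711,835.05 − NOK 691,000.00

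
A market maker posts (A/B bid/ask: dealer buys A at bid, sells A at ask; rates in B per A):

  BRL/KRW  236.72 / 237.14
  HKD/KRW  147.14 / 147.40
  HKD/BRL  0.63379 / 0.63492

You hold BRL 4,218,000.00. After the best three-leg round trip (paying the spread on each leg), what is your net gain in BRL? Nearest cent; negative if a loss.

Net profit: BRL 75,282.11

Best loop BRL → KRW → HKD → BRL:
BRL 4,218,000.00 × 236.72 (sell BRL at bid) = KRW 998,484,960
KRW 998,484,960 ÷ 147.40 (buy HKD at ask) = HKD 6,773,982.09
HKD 6,773,982.09 × 0.63379 (sell HKD at bid) = BRL 4,293,282.11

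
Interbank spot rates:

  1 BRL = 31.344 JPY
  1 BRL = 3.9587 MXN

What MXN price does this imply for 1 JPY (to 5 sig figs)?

JPY/MXN = 0.12630

1 JPY ÷ 31.344 = 0.031904 BRL
0.031904 BRL × 3.9587 = 0.126298 MXN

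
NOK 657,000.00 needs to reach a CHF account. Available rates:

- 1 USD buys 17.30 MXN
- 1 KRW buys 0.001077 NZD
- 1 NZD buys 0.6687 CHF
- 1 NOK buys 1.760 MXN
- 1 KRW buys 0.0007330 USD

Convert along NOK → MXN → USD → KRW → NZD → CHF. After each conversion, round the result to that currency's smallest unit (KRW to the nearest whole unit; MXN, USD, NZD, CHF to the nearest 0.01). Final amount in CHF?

NOK 657,000.00 × 1.760 = MXN 1,156,320.00
MXN 1,156,320.00 ÷ 17.30 = USD 66,839.31
USD 66,839.31 ÷ 0.0007330 = KRW 91,185,962
KRW 91,185,962 × 0.001077 = NZD 98,207.28
NZD 98,207.28 × 0.6687 = CHF 65,671.21

CHF 65,671.21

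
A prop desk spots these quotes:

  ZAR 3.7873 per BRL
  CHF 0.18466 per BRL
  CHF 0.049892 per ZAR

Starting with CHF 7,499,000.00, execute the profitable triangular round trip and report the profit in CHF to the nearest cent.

Profit: CHF 174,458.42

Profitable loop is CHF → BRL → ZAR → CHF:
CHF 7,499,000.00 ÷ 0.18466 = BRL 40,609,769.31
BRL 40,609,769.31 × 3.7873 = ZAR 153,801,379.29
ZAR 153,801,379.29 × 0.049892 = CHF 7,673,458.42
Profit = CHF 7,673,458.42 − CHF 7,499,000.00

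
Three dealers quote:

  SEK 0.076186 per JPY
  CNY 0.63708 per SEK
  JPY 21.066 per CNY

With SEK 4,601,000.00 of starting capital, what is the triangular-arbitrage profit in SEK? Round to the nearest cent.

Profitable loop is SEK → CNY → JPY → SEK:
SEK 4,601,000.00 × 0.63708 = CNY 2,931,205.08
CNY 2,931,205.08 × 21.066 = JPY 61,748,766
JPY 61,748,766 × 0.076186 = SEK 4,704,391.50
Profit = SEK 4,704,391.50 − SEK 4,601,000.00

Profit: SEK 103,391.50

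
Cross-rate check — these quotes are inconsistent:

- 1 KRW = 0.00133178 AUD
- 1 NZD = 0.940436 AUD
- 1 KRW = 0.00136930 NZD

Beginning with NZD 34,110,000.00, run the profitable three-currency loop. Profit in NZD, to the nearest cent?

Profit: NZD 1,166,570.24

Profitable loop is NZD → KRW → AUD → NZD:
NZD 34,110,000.00 ÷ 0.00136930 = KRW 24,910,538,231
KRW 24,910,538,231 × 0.00133178 = AUD 33,175,356.61
AUD 33,175,356.61 ÷ 0.940436 = NZD 35,276,570.24
Profit = NZD 35,276,570.24 − NZD 34,110,000.00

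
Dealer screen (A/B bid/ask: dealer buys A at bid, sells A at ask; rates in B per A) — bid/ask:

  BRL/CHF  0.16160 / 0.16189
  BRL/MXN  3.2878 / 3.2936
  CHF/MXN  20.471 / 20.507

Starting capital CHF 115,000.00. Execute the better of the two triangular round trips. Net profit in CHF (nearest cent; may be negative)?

Net profit: CHF 506.76

Best loop CHF → MXN → BRL → CHF:
CHF 115,000.00 × 20.471 (sell CHF at bid) = MXN 2,354,165.00
MXN 2,354,165.00 ÷ 3.2936 (buy BRL at ask) = BRL 714,769.55
BRL 714,769.55 × 0.16160 (sell BRL at bid) = CHF 115,506.76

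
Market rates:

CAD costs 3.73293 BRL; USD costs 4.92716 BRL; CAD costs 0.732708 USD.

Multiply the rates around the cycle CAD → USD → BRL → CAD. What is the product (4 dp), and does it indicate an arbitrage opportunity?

0.9671 (arbitrage exists)

Around CAD → USD → BRL → CAD: 1 × 0.732708 × 4.92716 ÷ 3.73293 = 0.967114
Product < 1; profitable direction is CAD → BRL → USD → CAD.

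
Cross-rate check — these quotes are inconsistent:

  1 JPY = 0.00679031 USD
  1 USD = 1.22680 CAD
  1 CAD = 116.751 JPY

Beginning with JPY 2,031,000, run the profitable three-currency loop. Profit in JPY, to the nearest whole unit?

Profit: JPY 57,267

Profitable loop is JPY → CAD → USD → JPY:
JPY 2,031,000 ÷ 116.751 = CAD 17,396.00
CAD 17,396.00 ÷ 1.22680 = USD 14,179.98
USD 14,179.98 ÷ 0.00679031 = JPY 2,088,267
Profit = JPY 2,088,267 − JPY 2,031,000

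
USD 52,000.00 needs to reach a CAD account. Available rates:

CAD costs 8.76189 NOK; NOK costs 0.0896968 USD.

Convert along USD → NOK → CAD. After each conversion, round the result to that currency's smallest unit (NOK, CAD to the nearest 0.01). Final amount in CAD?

USD 52,000.00 ÷ 0.0896968 = NOK 579,730.83
NOK 579,730.83 ÷ 8.76189 = CAD 66,165.04

CAD 66,165.04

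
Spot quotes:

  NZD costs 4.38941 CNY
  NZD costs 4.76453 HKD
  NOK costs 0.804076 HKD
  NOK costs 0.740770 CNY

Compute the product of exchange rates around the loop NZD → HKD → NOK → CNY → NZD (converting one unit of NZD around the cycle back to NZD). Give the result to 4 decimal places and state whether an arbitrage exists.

1.0000 (no arbitrage)

Around NZD → HKD → NOK → CNY → NZD: 1 × 4.76453 ÷ 0.804076 × 0.740770 ÷ 4.38941 = 1.000000
Product ≈ 1 (deviation 0.000%, within rounding noise).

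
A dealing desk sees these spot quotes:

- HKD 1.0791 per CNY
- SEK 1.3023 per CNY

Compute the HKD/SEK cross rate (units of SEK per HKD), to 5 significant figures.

1 HKD ÷ 1.0791 = 0.926698 CNY
0.926698 CNY × 1.3023 = 1.20684 SEK

HKD/SEK = 1.2068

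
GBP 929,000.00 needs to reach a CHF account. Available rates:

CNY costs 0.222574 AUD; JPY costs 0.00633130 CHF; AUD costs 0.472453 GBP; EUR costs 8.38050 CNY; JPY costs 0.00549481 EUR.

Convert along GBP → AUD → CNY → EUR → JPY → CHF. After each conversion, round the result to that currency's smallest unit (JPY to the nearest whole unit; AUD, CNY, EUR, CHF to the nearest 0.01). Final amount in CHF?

CHF 1,214,655.03

GBP 929,000.00 ÷ 0.472453 = AUD 1,966,333.16
AUD 1,966,333.16 ÷ 0.222574 = CNY 8,834,514.18
CNY 8,834,514.18 ÷ 8.38050 = EUR 1,054,175.07
EUR 1,054,175.07 ÷ 0.00549481 = JPY 191,849,230
JPY 191,849,230 × 0.00633130 = CHF 1,214,655.03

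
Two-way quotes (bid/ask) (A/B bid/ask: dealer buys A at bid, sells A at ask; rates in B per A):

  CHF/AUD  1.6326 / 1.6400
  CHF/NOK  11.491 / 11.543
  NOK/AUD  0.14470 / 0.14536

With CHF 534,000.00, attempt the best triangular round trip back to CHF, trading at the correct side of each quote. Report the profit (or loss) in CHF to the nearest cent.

Net profit: CHF 7,406.87

Best loop CHF → NOK → AUD → CHF:
CHF 534,000.00 × 11.491 (sell CHF at bid) = NOK 6,136,194.00
NOK 6,136,194.00 × 0.14470 (sell NOK at bid) = AUD 887,907.27
AUD 887,907.27 ÷ 1.6400 (buy CHF at ask) = CHF 541,406.87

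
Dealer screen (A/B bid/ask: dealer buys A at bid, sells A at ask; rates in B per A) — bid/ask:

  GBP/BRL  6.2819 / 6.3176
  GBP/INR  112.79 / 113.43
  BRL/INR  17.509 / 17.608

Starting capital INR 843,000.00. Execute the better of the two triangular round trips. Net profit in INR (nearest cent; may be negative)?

Net profit: INR 11,743.91

Best loop INR → BRL → GBP → INR:
INR 843,000.00 ÷ 17.608 (buy BRL at ask) = BRL 47,875.97
BRL 47,875.97 ÷ 6.3176 (buy GBP at ask) = GBP 7,578.19
GBP 7,578.19 × 112.79 (sell GBP at bid) = INR 854,743.91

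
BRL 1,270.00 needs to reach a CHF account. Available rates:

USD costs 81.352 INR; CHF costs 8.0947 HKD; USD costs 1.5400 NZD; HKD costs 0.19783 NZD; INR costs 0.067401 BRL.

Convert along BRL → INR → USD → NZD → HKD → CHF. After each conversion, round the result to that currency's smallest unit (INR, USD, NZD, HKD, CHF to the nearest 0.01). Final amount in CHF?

CHF 222.74

BRL 1,270.00 ÷ 0.067401 = INR 18,842.45
INR 18,842.45 ÷ 81.352 = USD 231.62
USD 231.62 × 1.5400 = NZD 356.69
NZD 356.69 ÷ 0.19783 = HKD 1,803.01
HKD 1,803.01 ÷ 8.0947 = CHF 222.74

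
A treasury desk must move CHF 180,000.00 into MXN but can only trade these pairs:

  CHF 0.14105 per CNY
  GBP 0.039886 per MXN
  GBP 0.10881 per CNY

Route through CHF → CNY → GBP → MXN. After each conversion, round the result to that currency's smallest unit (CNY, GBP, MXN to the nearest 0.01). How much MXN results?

CHF 180,000.00 ÷ 0.14105 = CNY 1,276,143.21
CNY 1,276,143.21 × 0.10881 = GBP 138,857.14
GBP 138,857.14 ÷ 0.039886 = MXN 3,481,350.35

MXN 3,481,350.35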